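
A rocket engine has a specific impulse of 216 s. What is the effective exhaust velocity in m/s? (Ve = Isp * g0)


Ve = Isp * g0 = 216 * 9.81 = 2119.0 m/s

2119.0 m/s


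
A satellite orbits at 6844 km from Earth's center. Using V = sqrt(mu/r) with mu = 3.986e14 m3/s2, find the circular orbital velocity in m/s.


V = sqrt(3.986e14 / 6844000) = 7632 m/s

7632 m/s


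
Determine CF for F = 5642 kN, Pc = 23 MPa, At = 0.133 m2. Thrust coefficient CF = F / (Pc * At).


CF = 5642000 / (23e6 * 0.133) = 1.84

1.84


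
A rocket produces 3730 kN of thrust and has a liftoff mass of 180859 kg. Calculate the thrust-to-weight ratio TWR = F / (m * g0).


TWR = 3730000 / (180859 * 9.81) = 2.1

2.1


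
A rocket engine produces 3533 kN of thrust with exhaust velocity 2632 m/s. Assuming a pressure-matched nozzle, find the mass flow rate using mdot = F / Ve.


mdot = F / Ve = 3533000 / 2632 = 1342.3 kg/s

1342.3 kg/s


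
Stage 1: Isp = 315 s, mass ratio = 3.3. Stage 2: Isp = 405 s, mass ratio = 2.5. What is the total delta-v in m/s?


dV1 = 315 * 9.81 * ln(3.3) = 3689.4 m/s
dV2 = 405 * 9.81 * ln(2.5) = 3640.5 m/s
Total dV = 3689.4 + 3640.5 = 7329.9 m/s ~ 7330 m/s

7330 m/s


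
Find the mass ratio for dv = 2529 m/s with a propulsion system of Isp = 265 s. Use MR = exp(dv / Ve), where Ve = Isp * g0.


Ve = 265 * 9.81 = 2599.65 m/s
MR = exp(2529 / 2599.65) = 2.645

2.645


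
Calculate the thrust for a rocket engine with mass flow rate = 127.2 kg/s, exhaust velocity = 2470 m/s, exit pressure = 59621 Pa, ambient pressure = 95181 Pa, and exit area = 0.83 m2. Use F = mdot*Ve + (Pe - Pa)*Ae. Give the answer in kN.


F = 127.2 * 2470 + (59621 - 95181) * 0.83 = 284669.0 N = 284.7 kN

284.7 kN


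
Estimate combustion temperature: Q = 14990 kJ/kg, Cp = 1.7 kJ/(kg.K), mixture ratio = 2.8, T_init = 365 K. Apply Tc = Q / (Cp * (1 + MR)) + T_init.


Tc = 14990 / (1.7 * (1 + 2.8)) + 365 = 2685 K

2685 K


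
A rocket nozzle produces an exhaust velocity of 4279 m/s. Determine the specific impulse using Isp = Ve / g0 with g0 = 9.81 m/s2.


Isp = Ve / g0 = 4279 / 9.81 = 436.2 s

436.2 s


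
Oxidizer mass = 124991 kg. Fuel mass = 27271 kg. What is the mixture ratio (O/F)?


MR = 124991 / 27271 = 4.58

4.58


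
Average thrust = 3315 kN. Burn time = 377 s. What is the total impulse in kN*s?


It = 3315 * 377 = 1249755 kN*s

1249755 kN*s


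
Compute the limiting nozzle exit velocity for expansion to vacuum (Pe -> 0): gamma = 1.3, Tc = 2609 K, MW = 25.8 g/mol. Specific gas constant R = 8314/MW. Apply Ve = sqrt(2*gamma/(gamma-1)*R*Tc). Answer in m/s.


R = 8314 / 25.8 = 322.25 J/(kg.K)
Ve = sqrt(2 * 1.3 / (1.3 - 1) * 322.25 * 2609) = 2699 m/s

2699 m/s


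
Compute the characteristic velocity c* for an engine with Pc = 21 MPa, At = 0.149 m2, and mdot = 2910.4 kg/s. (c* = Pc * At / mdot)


c* = 21e6 * 0.149 / 2910.4 = 1075 m/s

1075 m/s


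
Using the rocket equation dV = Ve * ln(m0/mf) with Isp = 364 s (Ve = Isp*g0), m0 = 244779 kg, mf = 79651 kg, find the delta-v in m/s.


Ve = 364 * 9.81 = 3570.84 m/s
dV = 3570.84 * ln(244779/79651) = 4009 m/s

4009 m/s


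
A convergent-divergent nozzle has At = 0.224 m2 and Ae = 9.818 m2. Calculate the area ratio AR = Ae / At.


AR = 9.818 / 0.224 = 43.8

43.8


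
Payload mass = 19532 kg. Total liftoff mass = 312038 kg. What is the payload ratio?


PR = 19532 / 312038 = 0.0626

0.0626


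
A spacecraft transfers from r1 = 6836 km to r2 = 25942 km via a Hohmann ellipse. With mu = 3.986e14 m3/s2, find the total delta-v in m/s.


V1 = sqrt(mu/r1) = 7636.03 m/s
dV1 = V1*(sqrt(2*r2/(r1+r2)) - 1) = 1971.09 m/s
V2 = sqrt(mu/r2) = 3919.83 m/s
dV2 = V2*(1 - sqrt(2*r1/(r1+r2))) = 1388.25 m/s
Total dV = 3359 m/s

3359 m/s


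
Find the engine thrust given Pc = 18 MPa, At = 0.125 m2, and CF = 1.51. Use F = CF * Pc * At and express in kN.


F = 1.51 * 18e6 * 0.125 = 3.3975e+06 N = 3397.5 kN

3397.5 kN


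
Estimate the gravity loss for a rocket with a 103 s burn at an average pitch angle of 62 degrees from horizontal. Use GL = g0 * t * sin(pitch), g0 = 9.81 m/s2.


GL = 9.81 * 103 * sin(62 deg) = 892 m/s

892 m/s


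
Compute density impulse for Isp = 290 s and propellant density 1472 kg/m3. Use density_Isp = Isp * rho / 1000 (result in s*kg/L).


rho*Isp = 290 * 1472 / 1000 = 427 s*kg/L

427 s*kg/L


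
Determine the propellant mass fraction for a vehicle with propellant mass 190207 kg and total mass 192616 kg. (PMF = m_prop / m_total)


PMF = 190207 / 192616 = 0.987

0.987


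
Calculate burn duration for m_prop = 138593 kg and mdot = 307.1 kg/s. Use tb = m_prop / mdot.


tb = 138593 / 307.1 = 451.3 s

451.3 s


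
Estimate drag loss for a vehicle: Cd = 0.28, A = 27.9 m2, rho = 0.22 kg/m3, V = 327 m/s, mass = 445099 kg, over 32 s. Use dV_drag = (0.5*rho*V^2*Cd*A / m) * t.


D = 0.5 * 0.22 * 327^2 * 0.28 * 27.9 = 91886.23 N
a = 91886.23 / 445099 = 0.2064 m/s2
dV = 0.2064 * 32 = 6.6 m/s

6.6 m/s


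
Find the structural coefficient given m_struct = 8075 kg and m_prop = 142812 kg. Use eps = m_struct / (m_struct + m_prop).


eps = 8075 / (8075 + 142812) = 0.0535

0.0535


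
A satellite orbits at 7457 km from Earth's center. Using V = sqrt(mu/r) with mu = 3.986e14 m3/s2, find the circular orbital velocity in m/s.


V = sqrt(3.986e14 / 7457000) = 7311 m/s

7311 m/s


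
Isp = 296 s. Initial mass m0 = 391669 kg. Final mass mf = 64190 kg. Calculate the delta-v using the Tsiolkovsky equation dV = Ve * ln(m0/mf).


Ve = 296 * 9.81 = 2903.76 m/s
dV = 2903.76 * ln(391669/64190) = 5252 m/s

5252 m/s


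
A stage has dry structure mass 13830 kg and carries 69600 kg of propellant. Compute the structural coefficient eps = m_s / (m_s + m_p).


eps = 13830 / (13830 + 69600) = 0.1658

0.1658


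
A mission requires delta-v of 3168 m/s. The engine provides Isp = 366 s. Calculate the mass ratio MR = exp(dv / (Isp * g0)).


Ve = 366 * 9.81 = 3590.46 m/s
MR = exp(3168 / 3590.46) = 2.417

2.417


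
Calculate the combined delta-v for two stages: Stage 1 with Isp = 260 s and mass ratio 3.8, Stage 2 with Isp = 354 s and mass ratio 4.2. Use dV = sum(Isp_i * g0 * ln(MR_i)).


dV1 = 260 * 9.81 * ln(3.8) = 3405.1 m/s
dV2 = 354 * 9.81 * ln(4.2) = 4983.7 m/s
Total dV = 3405.1 + 4983.7 = 8388.8 m/s ~ 8389 m/s

8389 m/s


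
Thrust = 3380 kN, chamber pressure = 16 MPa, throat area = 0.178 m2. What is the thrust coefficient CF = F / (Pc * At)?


CF = 3380000 / (16e6 * 0.178) = 1.19

1.19


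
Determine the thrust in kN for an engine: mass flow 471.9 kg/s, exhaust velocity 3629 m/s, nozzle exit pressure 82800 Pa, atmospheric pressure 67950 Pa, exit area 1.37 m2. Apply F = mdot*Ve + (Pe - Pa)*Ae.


F = 471.9 * 3629 + (82800 - 67950) * 1.37 = 1.7329e+06 N = 1732.9 kN

1732.9 kN


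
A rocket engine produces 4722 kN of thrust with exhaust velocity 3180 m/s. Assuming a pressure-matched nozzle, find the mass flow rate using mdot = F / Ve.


mdot = F / Ve = 4722000 / 3180 = 1484.9 kg/s

1484.9 kg/s


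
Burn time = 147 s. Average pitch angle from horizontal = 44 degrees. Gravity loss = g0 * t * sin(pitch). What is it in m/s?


GL = 9.81 * 147 * sin(44 deg) = 1002 m/s

1002 m/s


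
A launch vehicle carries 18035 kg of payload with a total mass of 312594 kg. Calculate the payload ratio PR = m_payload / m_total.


PR = 18035 / 312594 = 0.0577

0.0577


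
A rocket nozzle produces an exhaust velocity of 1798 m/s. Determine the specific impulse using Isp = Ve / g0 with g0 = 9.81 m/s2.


Isp = Ve / g0 = 1798 / 9.81 = 183.3 s

183.3 s


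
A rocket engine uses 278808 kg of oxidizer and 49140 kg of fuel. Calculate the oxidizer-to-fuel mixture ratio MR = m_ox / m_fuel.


MR = 278808 / 49140 = 5.67

5.67


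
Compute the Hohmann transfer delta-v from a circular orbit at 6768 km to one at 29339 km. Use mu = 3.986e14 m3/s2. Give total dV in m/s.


V1 = sqrt(mu/r1) = 7674.29 m/s
dV1 = V1*(sqrt(2*r2/(r1+r2)) - 1) = 2108.89 m/s
V2 = sqrt(mu/r2) = 3685.92 m/s
dV2 = V2*(1 - sqrt(2*r1/(r1+r2))) = 1429.11 m/s
Total dV = 3538 m/s

3538 m/s


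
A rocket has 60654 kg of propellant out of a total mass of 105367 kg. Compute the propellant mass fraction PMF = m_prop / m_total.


PMF = 60654 / 105367 = 0.576

0.576


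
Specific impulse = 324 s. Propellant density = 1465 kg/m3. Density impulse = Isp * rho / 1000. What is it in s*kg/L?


rho*Isp = 324 * 1465 / 1000 = 475 s*kg/L

475 s*kg/L


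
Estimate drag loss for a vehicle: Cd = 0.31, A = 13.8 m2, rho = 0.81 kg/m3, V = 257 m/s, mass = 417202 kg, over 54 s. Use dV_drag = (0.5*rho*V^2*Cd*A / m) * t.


D = 0.5 * 0.81 * 257^2 * 0.31 * 13.8 = 114435.84 N
a = 114435.84 / 417202 = 0.2743 m/s2
dV = 0.2743 * 54 = 14.8 m/s

14.8 m/s


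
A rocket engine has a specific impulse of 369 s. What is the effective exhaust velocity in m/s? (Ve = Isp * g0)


Ve = Isp * g0 = 369 * 9.81 = 3619.9 m/s

3619.9 m/s


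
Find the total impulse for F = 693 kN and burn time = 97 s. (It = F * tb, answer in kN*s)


It = 693 * 97 = 67221 kN*s

67221 kN*s


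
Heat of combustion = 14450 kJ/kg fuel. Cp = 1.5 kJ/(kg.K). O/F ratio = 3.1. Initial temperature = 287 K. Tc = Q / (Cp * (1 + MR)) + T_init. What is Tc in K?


Tc = 14450 / (1.5 * (1 + 3.1)) + 287 = 2637 K

2637 K


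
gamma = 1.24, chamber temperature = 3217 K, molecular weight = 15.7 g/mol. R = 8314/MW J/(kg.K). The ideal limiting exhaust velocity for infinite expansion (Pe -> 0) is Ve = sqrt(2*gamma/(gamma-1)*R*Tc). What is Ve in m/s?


R = 8314 / 15.7 = 529.55 J/(kg.K)
Ve = sqrt(2 * 1.24 / (1.24 - 1) * 529.55 * 3217) = 4196 m/s

4196 m/s


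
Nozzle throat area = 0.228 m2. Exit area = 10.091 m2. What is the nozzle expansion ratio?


AR = 10.091 / 0.228 = 44.3

44.3


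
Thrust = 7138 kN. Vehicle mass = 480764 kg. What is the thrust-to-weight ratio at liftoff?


TWR = 7138000 / (480764 * 9.81) = 1.51

1.51


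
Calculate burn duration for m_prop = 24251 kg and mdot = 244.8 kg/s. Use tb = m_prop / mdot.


tb = 24251 / 244.8 = 99.1 s

99.1 s


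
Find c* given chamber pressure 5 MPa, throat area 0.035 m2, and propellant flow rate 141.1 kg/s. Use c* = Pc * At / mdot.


c* = 5e6 * 0.035 / 141.1 = 1240 m/s

1240 m/s


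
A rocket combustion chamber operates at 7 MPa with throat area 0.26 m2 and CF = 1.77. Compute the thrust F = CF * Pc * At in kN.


F = 1.77 * 7e6 * 0.26 = 3.2214e+06 N = 3221.4 kN

3221.4 kN


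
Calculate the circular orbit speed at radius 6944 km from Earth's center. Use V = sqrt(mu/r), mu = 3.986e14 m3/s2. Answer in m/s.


V = sqrt(3.986e14 / 6944000) = 7576 m/s

7576 m/s


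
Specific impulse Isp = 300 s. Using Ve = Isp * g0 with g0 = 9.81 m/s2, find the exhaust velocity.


Ve = Isp * g0 = 300 * 9.81 = 2943.0 m/s

2943.0 m/s


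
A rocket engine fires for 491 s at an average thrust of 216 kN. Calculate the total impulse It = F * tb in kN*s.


It = 216 * 491 = 106056 kN*s

106056 kN*s


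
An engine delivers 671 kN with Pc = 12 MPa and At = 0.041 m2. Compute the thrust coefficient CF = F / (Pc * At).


CF = 671000 / (12e6 * 0.041) = 1.36

1.36


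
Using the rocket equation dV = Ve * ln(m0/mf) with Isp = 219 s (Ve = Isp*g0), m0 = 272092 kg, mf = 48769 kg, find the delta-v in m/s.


Ve = 219 * 9.81 = 2148.39 m/s
dV = 2148.39 * ln(272092/48769) = 3693 m/s

3693 m/s


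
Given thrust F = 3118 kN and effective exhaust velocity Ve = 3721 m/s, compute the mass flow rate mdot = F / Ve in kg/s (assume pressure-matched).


mdot = F / Ve = 3118000 / 3721 = 837.9 kg/s

837.9 kg/s


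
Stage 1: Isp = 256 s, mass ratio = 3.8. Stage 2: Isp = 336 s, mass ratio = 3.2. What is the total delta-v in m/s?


dV1 = 256 * 9.81 * ln(3.8) = 3352.7 m/s
dV2 = 336 * 9.81 * ln(3.2) = 3833.9 m/s
Total dV = 3352.7 + 3833.9 = 7186.6 m/s ~ 7187 m/s

7187 m/s


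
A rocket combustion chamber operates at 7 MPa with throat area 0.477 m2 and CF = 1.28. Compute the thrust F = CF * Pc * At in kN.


F = 1.28 * 7e6 * 0.477 = 4.2739e+06 N = 4273.9 kN

4273.9 kN


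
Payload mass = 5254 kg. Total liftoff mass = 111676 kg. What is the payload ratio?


PR = 5254 / 111676 = 0.047

0.047


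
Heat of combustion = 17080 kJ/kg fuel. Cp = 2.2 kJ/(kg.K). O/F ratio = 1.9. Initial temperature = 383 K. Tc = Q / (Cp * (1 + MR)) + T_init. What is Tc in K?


Tc = 17080 / (2.2 * (1 + 1.9)) + 383 = 3060 K

3060 K


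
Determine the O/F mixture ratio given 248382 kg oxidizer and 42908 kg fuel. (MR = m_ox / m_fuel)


MR = 248382 / 42908 = 5.79

5.79


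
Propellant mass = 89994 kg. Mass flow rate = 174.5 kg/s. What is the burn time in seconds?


tb = 89994 / 174.5 = 515.7 s

515.7 s


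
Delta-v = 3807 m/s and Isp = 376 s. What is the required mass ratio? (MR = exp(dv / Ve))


Ve = 376 * 9.81 = 3688.56 m/s
MR = exp(3807 / 3688.56) = 2.807

2.807


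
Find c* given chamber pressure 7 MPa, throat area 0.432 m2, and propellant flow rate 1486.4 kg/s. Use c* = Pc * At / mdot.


c* = 7e6 * 0.432 / 1486.4 = 2034 m/s

2034 m/s


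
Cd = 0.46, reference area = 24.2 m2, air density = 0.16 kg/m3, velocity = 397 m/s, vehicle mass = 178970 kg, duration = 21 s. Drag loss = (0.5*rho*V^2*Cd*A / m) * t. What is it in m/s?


D = 0.5 * 0.16 * 397^2 * 0.46 * 24.2 = 140360.27 N
a = 140360.27 / 178970 = 0.7843 m/s2
dV = 0.7843 * 21 = 16.5 m/s

16.5 m/s


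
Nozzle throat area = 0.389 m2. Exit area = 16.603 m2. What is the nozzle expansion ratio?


AR = 16.603 / 0.389 = 42.7

42.7


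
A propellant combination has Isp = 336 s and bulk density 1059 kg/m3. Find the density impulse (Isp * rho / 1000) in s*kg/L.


rho*Isp = 336 * 1059 / 1000 = 356 s*kg/L

356 s*kg/L


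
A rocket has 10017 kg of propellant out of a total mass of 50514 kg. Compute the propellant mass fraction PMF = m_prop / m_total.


PMF = 10017 / 50514 = 0.198

0.198


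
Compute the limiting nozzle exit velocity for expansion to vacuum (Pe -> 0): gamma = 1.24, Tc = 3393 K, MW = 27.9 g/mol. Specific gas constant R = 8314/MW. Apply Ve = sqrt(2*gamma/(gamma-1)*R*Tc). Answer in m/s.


R = 8314 / 27.9 = 297.99 J/(kg.K)
Ve = sqrt(2 * 1.24 / (1.24 - 1) * 297.99 * 3393) = 3232 m/s

3232 m/s


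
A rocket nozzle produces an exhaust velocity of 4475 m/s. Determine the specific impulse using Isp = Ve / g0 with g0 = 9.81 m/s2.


Isp = Ve / g0 = 4475 / 9.81 = 456.2 s

456.2 s


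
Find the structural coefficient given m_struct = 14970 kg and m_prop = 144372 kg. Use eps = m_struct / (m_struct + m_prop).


eps = 14970 / (14970 + 144372) = 0.0939

0.0939


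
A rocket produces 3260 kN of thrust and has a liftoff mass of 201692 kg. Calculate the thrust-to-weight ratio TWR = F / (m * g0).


TWR = 3260000 / (201692 * 9.81) = 1.65

1.65


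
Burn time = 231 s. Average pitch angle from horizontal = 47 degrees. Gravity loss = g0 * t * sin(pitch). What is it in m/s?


GL = 9.81 * 231 * sin(47 deg) = 1657 m/s

1657 m/s


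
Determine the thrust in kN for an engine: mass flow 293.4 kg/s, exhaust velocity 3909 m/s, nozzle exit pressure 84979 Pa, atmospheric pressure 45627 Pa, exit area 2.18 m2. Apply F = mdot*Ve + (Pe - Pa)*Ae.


F = 293.4 * 3909 + (84979 - 45627) * 2.18 = 1.2327e+06 N = 1232.7 kN

1232.7 kN


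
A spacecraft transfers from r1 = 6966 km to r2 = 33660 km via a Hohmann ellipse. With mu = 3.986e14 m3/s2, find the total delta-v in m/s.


V1 = sqrt(mu/r1) = 7564.44 m/s
dV1 = V1*(sqrt(2*r2/(r1+r2)) - 1) = 2173.05 m/s
V2 = sqrt(mu/r2) = 3441.21 m/s
dV2 = V2*(1 - sqrt(2*r1/(r1+r2))) = 1426.02 m/s
Total dV = 3599 m/s

3599 m/s


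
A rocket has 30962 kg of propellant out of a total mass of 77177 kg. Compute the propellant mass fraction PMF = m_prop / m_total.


PMF = 30962 / 77177 = 0.401

0.401


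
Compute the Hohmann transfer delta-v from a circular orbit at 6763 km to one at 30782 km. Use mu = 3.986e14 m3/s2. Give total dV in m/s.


V1 = sqrt(mu/r1) = 7677.13 m/s
dV1 = V1*(sqrt(2*r2/(r1+r2)) - 1) = 2153.61 m/s
V2 = sqrt(mu/r2) = 3598.49 m/s
dV2 = V2*(1 - sqrt(2*r1/(r1+r2))) = 1438.61 m/s
Total dV = 3592 m/s

3592 m/s


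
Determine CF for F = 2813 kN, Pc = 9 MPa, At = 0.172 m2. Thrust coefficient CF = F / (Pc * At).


CF = 2813000 / (9e6 * 0.172) = 1.82

1.82


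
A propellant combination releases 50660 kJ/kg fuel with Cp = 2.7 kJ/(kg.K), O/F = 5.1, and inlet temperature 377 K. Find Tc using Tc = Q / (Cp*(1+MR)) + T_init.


Tc = 50660 / (2.7 * (1 + 5.1)) + 377 = 3453 K

3453 K


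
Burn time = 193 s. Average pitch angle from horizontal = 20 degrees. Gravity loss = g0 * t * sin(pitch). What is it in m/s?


GL = 9.81 * 193 * sin(20 deg) = 648 m/s

648 m/s


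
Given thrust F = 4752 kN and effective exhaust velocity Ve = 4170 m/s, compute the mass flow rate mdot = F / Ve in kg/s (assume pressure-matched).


mdot = F / Ve = 4752000 / 4170 = 1139.6 kg/s

1139.6 kg/s


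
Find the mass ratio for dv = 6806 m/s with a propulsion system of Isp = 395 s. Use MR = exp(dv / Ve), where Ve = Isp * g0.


Ve = 395 * 9.81 = 3874.95 m/s
MR = exp(6806 / 3874.95) = 5.792

5.792


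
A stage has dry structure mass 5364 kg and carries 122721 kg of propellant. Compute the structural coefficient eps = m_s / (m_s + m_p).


eps = 5364 / (5364 + 122721) = 0.0419

0.0419


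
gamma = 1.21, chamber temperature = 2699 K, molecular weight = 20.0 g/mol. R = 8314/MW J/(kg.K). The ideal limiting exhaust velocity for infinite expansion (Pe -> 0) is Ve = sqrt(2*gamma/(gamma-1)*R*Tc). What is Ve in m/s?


R = 8314 / 20.0 = 415.7 J/(kg.K)
Ve = sqrt(2 * 1.21 / (1.21 - 1) * 415.7 * 2699) = 3596 m/s

3596 m/s


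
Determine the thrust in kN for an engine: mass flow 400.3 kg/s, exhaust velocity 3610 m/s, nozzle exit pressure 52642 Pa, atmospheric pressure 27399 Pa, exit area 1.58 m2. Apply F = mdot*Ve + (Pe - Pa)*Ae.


F = 400.3 * 3610 + (52642 - 27399) * 1.58 = 1.4850e+06 N = 1485.0 kN

1485.0 kN


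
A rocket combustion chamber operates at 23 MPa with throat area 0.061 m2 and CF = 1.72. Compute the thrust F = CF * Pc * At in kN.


F = 1.72 * 23e6 * 0.061 = 2.4132e+06 N = 2413.2 kN

2413.2 kN


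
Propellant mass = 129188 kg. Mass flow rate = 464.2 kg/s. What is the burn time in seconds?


tb = 129188 / 464.2 = 278.3 s

278.3 s


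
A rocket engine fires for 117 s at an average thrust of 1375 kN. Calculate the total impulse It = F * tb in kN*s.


It = 1375 * 117 = 160875 kN*s

160875 kN*s


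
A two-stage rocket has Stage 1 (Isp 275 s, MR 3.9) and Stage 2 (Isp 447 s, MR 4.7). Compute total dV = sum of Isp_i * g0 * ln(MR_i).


dV1 = 275 * 9.81 * ln(3.9) = 3671.6 m/s
dV2 = 447 * 9.81 * ln(4.7) = 6786.2 m/s
Total dV = 3671.6 + 6786.2 = 10457.8 m/s ~ 10458 m/s

10458 m/s


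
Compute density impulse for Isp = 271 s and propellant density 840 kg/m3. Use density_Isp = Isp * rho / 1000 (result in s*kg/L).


rho*Isp = 271 * 840 / 1000 = 228 s*kg/L

228 s*kg/L


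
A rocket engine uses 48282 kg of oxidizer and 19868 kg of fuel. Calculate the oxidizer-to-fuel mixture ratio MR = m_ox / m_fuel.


MR = 48282 / 19868 = 2.43

2.43


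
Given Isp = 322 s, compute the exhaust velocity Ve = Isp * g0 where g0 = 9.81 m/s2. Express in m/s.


Ve = Isp * g0 = 322 * 9.81 = 3158.8 m/s

3158.8 m/s


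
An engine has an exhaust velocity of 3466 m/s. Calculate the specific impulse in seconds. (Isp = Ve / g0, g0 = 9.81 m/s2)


Isp = Ve / g0 = 3466 / 9.81 = 353.3 s

353.3 s


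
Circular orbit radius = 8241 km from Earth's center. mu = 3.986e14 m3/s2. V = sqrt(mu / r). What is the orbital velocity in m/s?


V = sqrt(3.986e14 / 8241000) = 6955 m/s

6955 m/s


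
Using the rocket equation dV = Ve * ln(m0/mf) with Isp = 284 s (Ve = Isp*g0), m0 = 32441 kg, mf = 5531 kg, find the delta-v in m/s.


Ve = 284 * 9.81 = 2786.04 m/s
dV = 2786.04 * ln(32441/5531) = 4929 m/s

4929 m/s


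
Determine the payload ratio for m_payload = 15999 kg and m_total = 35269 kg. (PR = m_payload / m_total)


PR = 15999 / 35269 = 0.4536

0.4536


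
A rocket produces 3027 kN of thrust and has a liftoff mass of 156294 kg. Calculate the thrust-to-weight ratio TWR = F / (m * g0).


TWR = 3027000 / (156294 * 9.81) = 1.97

1.97


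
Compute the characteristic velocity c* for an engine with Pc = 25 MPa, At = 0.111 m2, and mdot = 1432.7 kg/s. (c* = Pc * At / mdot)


c* = 25e6 * 0.111 / 1432.7 = 1937 m/s

1937 m/s


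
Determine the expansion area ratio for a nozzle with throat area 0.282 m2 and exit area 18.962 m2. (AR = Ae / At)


AR = 18.962 / 0.282 = 67.2

67.2


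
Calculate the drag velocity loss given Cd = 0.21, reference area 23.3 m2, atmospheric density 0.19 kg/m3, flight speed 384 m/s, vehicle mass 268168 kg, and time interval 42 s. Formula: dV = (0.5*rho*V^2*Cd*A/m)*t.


D = 0.5 * 0.19 * 384^2 * 0.21 * 23.3 = 68542.71 N
a = 68542.71 / 268168 = 0.2556 m/s2
dV = 0.2556 * 42 = 10.7 m/s

10.7 m/s


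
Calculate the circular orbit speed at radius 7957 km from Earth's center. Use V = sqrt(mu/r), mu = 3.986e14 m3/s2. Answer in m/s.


V = sqrt(3.986e14 / 7957000) = 7078 m/s

7078 m/s


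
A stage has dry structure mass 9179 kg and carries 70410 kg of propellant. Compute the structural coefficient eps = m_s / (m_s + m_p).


eps = 9179 / (9179 + 70410) = 0.1153

0.1153


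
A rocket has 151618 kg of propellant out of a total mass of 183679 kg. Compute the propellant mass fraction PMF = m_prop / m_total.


PMF = 151618 / 183679 = 0.825

0.825


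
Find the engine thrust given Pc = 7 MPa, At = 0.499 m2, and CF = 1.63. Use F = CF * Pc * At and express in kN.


F = 1.63 * 7e6 * 0.499 = 5.6936e+06 N = 5693.6 kN

5693.6 kN


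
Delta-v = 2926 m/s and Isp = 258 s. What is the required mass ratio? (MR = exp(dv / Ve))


Ve = 258 * 9.81 = 2530.98 m/s
MR = exp(2926 / 2530.98) = 3.177

3.177


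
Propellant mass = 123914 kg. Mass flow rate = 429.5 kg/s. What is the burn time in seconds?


tb = 123914 / 429.5 = 288.5 s

288.5 s


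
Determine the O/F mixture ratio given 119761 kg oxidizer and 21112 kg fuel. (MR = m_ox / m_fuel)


MR = 119761 / 21112 = 5.67

5.67


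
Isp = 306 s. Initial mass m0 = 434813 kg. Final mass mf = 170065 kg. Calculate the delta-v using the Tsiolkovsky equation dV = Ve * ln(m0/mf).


Ve = 306 * 9.81 = 3001.86 m/s
dV = 3001.86 * ln(434813/170065) = 2818 m/s

2818 m/s


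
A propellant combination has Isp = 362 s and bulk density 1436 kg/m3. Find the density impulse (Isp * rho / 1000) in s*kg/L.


rho*Isp = 362 * 1436 / 1000 = 520 s*kg/L

520 s*kg/L


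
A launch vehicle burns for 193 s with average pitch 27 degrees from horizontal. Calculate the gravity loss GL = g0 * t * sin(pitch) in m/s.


GL = 9.81 * 193 * sin(27 deg) = 860 m/s

860 m/s


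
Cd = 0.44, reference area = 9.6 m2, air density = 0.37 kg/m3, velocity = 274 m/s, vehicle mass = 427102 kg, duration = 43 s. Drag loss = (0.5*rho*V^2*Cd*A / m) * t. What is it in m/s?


D = 0.5 * 0.37 * 274^2 * 0.44 * 9.6 = 58667.39 N
a = 58667.39 / 427102 = 0.1374 m/s2
dV = 0.1374 * 43 = 5.9 m/s

5.9 m/s


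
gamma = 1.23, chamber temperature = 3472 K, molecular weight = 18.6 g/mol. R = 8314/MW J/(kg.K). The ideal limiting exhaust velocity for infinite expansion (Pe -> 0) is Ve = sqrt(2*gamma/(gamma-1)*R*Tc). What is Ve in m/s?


R = 8314 / 18.6 = 446.99 J/(kg.K)
Ve = sqrt(2 * 1.23 / (1.23 - 1) * 446.99 * 3472) = 4074 m/s

4074 m/s


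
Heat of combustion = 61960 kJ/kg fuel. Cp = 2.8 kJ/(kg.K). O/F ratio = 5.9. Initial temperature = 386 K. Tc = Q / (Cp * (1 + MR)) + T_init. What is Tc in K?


Tc = 61960 / (2.8 * (1 + 5.9)) + 386 = 3593 K

3593 K


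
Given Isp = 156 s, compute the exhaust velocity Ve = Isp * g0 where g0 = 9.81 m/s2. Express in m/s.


Ve = Isp * g0 = 156 * 9.81 = 1530.4 m/s

1530.4 m/s


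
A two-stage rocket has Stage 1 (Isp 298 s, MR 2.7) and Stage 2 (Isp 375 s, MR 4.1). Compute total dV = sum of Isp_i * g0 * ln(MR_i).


dV1 = 298 * 9.81 * ln(2.7) = 2903.7 m/s
dV2 = 375 * 9.81 * ln(4.1) = 5190.7 m/s
Total dV = 2903.7 + 5190.7 = 8094.4 m/s ~ 8094 m/s

8094 m/s


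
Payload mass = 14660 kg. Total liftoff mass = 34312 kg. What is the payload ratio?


PR = 14660 / 34312 = 0.4273

0.4273


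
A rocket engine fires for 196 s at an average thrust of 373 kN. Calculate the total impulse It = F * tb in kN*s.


It = 373 * 196 = 73108 kN*s

73108 kN*s


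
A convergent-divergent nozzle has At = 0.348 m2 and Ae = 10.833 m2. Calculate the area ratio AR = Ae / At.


AR = 10.833 / 0.348 = 31.1

31.1


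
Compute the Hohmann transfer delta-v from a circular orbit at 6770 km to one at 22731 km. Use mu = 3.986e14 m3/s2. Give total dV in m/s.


V1 = sqrt(mu/r1) = 7673.16 m/s
dV1 = V1*(sqrt(2*r2/(r1+r2)) - 1) = 1852.17 m/s
V2 = sqrt(mu/r2) = 4187.54 m/s
dV2 = V2*(1 - sqrt(2*r1/(r1+r2))) = 1350.6 m/s
Total dV = 3203 m/s

3203 m/s


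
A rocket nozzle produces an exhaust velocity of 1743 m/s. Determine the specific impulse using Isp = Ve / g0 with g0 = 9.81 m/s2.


Isp = Ve / g0 = 1743 / 9.81 = 177.7 s

177.7 s


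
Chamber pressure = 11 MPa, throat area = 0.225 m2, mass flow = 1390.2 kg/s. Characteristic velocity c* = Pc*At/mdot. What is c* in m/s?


c* = 11e6 * 0.225 / 1390.2 = 1780 m/s

1780 m/s


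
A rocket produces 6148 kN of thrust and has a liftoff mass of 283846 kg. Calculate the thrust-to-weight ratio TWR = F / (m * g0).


TWR = 6148000 / (283846 * 9.81) = 2.21

2.21


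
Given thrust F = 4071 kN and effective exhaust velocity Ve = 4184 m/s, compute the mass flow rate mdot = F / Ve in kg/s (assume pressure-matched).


mdot = F / Ve = 4071000 / 4184 = 973.0 kg/s

973.0 kg/s


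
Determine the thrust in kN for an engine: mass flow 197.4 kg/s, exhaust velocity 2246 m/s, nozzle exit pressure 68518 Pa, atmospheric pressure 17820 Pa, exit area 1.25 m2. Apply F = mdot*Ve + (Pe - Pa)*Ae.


F = 197.4 * 2246 + (68518 - 17820) * 1.25 = 506733.0 N = 506.7 kN

506.7 kN


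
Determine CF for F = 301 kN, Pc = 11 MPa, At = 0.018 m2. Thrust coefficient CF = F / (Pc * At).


CF = 301000 / (11e6 * 0.018) = 1.52

1.52


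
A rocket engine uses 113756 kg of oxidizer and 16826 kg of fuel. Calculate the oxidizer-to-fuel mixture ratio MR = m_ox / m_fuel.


MR = 113756 / 16826 = 6.76

6.76


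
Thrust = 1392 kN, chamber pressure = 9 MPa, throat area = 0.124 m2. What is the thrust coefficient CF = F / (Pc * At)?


CF = 1392000 / (9e6 * 0.124) = 1.25

1.25


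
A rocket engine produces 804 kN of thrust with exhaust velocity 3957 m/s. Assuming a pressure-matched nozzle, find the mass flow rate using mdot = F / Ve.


mdot = F / Ve = 804000 / 3957 = 203.2 kg/s

203.2 kg/s


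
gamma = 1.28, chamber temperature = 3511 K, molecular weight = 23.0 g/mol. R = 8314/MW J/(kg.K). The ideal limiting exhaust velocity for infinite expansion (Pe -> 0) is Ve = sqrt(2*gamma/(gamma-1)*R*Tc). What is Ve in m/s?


R = 8314 / 23.0 = 361.48 J/(kg.K)
Ve = sqrt(2 * 1.28 / (1.28 - 1) * 361.48 * 3511) = 3406 m/s

3406 m/s


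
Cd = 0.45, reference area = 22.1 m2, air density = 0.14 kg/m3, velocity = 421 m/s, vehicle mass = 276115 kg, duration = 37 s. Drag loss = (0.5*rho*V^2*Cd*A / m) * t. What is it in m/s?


D = 0.5 * 0.14 * 421^2 * 0.45 * 22.1 = 123386.32 N
a = 123386.32 / 276115 = 0.4469 m/s2
dV = 0.4469 * 37 = 16.5 m/s

16.5 m/s


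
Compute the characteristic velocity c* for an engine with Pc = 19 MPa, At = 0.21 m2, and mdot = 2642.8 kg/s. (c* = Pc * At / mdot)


c* = 19e6 * 0.21 / 2642.8 = 1510 m/s

1510 m/s


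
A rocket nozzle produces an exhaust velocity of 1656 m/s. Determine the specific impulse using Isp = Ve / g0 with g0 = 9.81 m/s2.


Isp = Ve / g0 = 1656 / 9.81 = 168.8 s

168.8 s


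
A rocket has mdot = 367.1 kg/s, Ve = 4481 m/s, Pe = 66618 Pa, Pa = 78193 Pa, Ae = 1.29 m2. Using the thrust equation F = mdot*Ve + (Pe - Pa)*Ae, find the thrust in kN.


F = 367.1 * 4481 + (66618 - 78193) * 1.29 = 1.6300e+06 N = 1630.0 kN

1630.0 kN


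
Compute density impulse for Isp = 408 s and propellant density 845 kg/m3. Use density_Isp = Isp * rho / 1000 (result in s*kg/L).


rho*Isp = 408 * 845 / 1000 = 345 s*kg/L

345 s*kg/L


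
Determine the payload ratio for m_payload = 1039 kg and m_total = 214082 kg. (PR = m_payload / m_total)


PR = 1039 / 214082 = 0.0049

0.0049


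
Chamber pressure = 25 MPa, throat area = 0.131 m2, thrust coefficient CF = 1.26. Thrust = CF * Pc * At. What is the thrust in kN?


F = 1.26 * 25e6 * 0.131 = 4.1265e+06 N = 4126.5 kN

4126.5 kN


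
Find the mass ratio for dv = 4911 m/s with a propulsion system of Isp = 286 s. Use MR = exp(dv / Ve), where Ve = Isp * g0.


Ve = 286 * 9.81 = 2805.66 m/s
MR = exp(4911 / 2805.66) = 5.757

5.757


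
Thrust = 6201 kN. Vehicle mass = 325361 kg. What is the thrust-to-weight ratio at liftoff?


TWR = 6201000 / (325361 * 9.81) = 1.94

1.94


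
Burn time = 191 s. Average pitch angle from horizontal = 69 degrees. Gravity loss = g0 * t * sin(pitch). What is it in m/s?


GL = 9.81 * 191 * sin(69 deg) = 1749 m/s

1749 m/s


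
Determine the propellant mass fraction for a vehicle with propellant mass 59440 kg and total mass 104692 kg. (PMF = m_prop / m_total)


PMF = 59440 / 104692 = 0.568

0.568


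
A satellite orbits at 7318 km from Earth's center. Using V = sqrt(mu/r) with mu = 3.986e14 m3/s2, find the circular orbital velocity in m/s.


V = sqrt(3.986e14 / 7318000) = 7380 m/s

7380 m/s


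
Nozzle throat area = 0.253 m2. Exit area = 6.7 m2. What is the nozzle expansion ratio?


AR = 6.7 / 0.253 = 26.5

26.5


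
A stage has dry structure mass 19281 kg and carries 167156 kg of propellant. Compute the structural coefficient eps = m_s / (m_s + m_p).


eps = 19281 / (19281 + 167156) = 0.1034

0.1034


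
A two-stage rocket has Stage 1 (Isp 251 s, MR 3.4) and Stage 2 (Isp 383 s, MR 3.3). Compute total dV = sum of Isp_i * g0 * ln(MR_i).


dV1 = 251 * 9.81 * ln(3.4) = 3013.3 m/s
dV2 = 383 * 9.81 * ln(3.3) = 4485.8 m/s
Total dV = 3013.3 + 4485.8 = 7499.1 m/s ~ 7499 m/s

7499 m/s


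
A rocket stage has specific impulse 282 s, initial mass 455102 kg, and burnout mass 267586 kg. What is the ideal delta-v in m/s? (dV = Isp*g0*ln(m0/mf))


Ve = 282 * 9.81 = 2766.42 m/s
dV = 2766.42 * ln(455102/267586) = 1469 m/s

1469 m/s


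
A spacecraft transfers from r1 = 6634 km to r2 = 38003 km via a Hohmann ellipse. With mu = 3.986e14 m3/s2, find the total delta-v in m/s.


V1 = sqrt(mu/r1) = 7751.41 m/s
dV1 = V1*(sqrt(2*r2/(r1+r2)) - 1) = 2363.39 m/s
V2 = sqrt(mu/r2) = 3238.62 m/s
dV2 = V2*(1 - sqrt(2*r1/(r1+r2))) = 1472.93 m/s
Total dV = 3836 m/s

3836 m/s


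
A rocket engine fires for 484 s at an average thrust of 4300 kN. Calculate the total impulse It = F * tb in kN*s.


It = 4300 * 484 = 2081200 kN*s

2081200 kN*s


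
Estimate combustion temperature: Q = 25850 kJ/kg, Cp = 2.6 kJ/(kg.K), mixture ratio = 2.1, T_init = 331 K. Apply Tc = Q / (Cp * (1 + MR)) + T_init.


Tc = 25850 / (2.6 * (1 + 2.1)) + 331 = 3538 K

3538 K


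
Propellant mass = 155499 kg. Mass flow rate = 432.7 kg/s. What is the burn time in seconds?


tb = 155499 / 432.7 = 359.4 s

359.4 s


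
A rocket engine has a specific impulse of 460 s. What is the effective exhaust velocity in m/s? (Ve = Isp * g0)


Ve = Isp * g0 = 460 * 9.81 = 4512.6 m/s

4512.6 m/s


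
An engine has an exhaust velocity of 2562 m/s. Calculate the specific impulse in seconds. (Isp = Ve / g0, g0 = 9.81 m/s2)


Isp = Ve / g0 = 2562 / 9.81 = 261.2 s

261.2 s


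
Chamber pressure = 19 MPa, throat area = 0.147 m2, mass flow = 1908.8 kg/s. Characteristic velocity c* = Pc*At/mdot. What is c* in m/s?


c* = 19e6 * 0.147 / 1908.8 = 1463 m/s

1463 m/s


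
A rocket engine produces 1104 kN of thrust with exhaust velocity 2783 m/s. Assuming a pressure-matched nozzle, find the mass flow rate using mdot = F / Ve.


mdot = F / Ve = 1104000 / 2783 = 396.7 kg/s

396.7 kg/s


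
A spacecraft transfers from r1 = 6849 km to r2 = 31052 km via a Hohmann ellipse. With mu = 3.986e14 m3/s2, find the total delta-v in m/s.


V1 = sqrt(mu/r1) = 7628.78 m/s
dV1 = V1*(sqrt(2*r2/(r1+r2)) - 1) = 2136.61 m/s
V2 = sqrt(mu/r2) = 3582.81 m/s
dV2 = V2*(1 - sqrt(2*r1/(r1+r2))) = 1428.9 m/s
Total dV = 3566 m/s

3566 m/s


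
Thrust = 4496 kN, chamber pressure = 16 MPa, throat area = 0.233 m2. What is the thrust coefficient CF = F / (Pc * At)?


CF = 4496000 / (16e6 * 0.233) = 1.21

1.21


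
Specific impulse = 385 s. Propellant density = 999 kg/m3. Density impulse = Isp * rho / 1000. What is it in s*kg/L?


rho*Isp = 385 * 999 / 1000 = 385 s*kg/L

385 s*kg/L


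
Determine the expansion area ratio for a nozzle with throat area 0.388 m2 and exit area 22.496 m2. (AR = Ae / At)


AR = 22.496 / 0.388 = 58.0

58.0


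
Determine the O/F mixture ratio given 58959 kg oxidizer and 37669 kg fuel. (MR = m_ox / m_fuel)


MR = 58959 / 37669 = 1.57

1.57


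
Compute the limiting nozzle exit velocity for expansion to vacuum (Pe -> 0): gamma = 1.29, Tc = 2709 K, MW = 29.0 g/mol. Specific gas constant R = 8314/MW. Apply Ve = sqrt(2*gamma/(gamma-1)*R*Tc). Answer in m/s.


R = 8314 / 29.0 = 286.69 J/(kg.K)
Ve = sqrt(2 * 1.29 / (1.29 - 1) * 286.69 * 2709) = 2629 m/s

2629 m/s


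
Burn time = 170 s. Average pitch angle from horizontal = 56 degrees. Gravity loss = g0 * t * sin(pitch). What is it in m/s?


GL = 9.81 * 170 * sin(56 deg) = 1383 m/s

1383 m/s


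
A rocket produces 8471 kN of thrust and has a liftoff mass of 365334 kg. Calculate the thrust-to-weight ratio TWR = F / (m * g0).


TWR = 8471000 / (365334 * 9.81) = 2.36

2.36


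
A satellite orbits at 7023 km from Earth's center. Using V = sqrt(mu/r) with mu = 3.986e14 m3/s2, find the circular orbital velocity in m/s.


V = sqrt(3.986e14 / 7023000) = 7534 m/s

7534 m/s


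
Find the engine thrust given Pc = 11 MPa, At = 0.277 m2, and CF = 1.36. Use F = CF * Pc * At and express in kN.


F = 1.36 * 11e6 * 0.277 = 4.1439e+06 N = 4143.9 kN

4143.9 kN


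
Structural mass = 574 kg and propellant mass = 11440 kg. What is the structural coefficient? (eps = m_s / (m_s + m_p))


eps = 574 / (574 + 11440) = 0.0478

0.0478


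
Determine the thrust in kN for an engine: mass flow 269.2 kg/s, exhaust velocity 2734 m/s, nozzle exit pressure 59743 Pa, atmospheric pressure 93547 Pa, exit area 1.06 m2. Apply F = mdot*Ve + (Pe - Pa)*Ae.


F = 269.2 * 2734 + (59743 - 93547) * 1.06 = 700161.0 N = 700.2 kN

700.2 kN


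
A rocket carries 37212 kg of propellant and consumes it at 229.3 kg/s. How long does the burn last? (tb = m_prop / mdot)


tb = 37212 / 229.3 = 162.3 s

162.3 s


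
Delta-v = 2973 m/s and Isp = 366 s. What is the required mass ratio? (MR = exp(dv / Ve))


Ve = 366 * 9.81 = 3590.46 m/s
MR = exp(2973 / 3590.46) = 2.289

2.289


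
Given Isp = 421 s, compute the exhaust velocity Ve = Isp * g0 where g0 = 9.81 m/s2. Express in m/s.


Ve = Isp * g0 = 421 * 9.81 = 4130.0 m/s

4130.0 m/s


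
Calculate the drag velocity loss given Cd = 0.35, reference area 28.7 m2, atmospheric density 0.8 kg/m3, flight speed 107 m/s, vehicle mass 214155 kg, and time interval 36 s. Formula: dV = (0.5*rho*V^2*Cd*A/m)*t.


D = 0.5 * 0.8 * 107^2 * 0.35 * 28.7 = 46002.08 N
a = 46002.08 / 214155 = 0.2148 m/s2
dV = 0.2148 * 36 = 7.7 m/s

7.7 m/s


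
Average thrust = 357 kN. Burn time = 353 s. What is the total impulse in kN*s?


It = 357 * 353 = 126021 kN*s

126021 kN*s


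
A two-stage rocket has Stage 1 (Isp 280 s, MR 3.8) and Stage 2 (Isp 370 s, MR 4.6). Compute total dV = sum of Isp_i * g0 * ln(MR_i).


dV1 = 280 * 9.81 * ln(3.8) = 3667.0 m/s
dV2 = 370 * 9.81 * ln(4.6) = 5539.1 m/s
Total dV = 3667.0 + 5539.1 = 9206.1 m/s ~ 9206 m/s

9206 m/s


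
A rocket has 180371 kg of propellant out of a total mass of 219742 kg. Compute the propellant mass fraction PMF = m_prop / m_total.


PMF = 180371 / 219742 = 0.821

0.821


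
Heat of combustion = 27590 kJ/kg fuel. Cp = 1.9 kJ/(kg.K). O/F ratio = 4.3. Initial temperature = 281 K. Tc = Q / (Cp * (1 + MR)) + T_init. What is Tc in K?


Tc = 27590 / (1.9 * (1 + 4.3)) + 281 = 3021 K

3021 K


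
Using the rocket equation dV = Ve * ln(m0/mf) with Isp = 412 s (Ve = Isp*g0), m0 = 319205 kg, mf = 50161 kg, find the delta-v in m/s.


Ve = 412 * 9.81 = 4041.72 m/s
dV = 4041.72 * ln(319205/50161) = 7480 m/s

7480 m/s


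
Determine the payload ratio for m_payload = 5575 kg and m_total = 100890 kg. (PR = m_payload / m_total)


PR = 5575 / 100890 = 0.0553

0.0553


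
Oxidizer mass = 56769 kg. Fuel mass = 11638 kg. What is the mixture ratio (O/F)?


MR = 56769 / 11638 = 4.88

4.88


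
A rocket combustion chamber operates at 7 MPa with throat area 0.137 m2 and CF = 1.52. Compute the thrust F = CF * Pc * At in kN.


F = 1.52 * 7e6 * 0.137 = 1.4577e+06 N = 1457.7 kN

1457.7 kN


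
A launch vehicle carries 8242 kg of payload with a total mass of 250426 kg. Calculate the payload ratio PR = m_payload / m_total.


PR = 8242 / 250426 = 0.0329

0.0329


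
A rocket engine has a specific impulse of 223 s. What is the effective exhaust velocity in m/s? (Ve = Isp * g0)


Ve = Isp * g0 = 223 * 9.81 = 2187.6 m/s

2187.6 m/s


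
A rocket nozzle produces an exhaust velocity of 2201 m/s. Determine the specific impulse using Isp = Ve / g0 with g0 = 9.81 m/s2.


Isp = Ve / g0 = 2201 / 9.81 = 224.4 s

224.4 s


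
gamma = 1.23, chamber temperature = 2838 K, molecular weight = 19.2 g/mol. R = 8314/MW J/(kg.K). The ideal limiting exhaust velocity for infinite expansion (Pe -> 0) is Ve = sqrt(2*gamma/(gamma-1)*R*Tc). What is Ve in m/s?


R = 8314 / 19.2 = 433.02 J/(kg.K)
Ve = sqrt(2 * 1.23 / (1.23 - 1) * 433.02 * 2838) = 3625 m/s

3625 m/s


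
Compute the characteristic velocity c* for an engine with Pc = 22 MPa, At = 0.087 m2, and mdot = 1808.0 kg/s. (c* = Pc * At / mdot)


c* = 22e6 * 0.087 / 1808.0 = 1059 m/s

1059 m/s


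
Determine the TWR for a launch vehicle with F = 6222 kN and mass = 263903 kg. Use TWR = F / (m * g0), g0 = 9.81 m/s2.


TWR = 6222000 / (263903 * 9.81) = 2.4

2.4


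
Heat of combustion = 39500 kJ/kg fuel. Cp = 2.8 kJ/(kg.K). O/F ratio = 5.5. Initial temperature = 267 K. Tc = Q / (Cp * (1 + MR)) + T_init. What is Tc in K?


Tc = 39500 / (2.8 * (1 + 5.5)) + 267 = 2437 K

2437 K


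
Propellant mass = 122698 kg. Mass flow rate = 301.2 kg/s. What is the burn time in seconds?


tb = 122698 / 301.2 = 407.4 s

407.4 s


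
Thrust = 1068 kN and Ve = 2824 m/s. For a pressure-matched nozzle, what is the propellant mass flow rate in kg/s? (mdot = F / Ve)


mdot = F / Ve = 1068000 / 2824 = 378.2 kg/s

378.2 kg/s


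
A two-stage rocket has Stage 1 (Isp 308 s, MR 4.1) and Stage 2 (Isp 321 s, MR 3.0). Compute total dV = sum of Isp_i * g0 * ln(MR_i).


dV1 = 308 * 9.81 * ln(4.1) = 4263.3 m/s
dV2 = 321 * 9.81 * ln(3.0) = 3459.5 m/s
Total dV = 4263.3 + 3459.5 = 7722.8 m/s ~ 7723 m/s

7723 m/s


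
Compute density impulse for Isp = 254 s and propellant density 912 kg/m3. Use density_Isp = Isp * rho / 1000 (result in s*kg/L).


rho*Isp = 254 * 912 / 1000 = 232 s*kg/L

232 s*kg/L


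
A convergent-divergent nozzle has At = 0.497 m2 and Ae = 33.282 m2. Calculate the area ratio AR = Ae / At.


AR = 33.282 / 0.497 = 67.0

67.0


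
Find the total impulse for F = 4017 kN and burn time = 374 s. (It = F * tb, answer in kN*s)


It = 4017 * 374 = 1502358 kN*s

1502358 kN*s


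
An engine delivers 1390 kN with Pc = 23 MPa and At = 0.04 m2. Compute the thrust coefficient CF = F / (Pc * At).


CF = 1390000 / (23e6 * 0.04) = 1.51

1.51
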